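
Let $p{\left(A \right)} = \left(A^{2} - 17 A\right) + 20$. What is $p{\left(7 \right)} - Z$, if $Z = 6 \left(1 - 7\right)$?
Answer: $-14$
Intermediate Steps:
$p{\left(A \right)} = 20 + A^{2} - 17 A$
$Z = -36$ ($Z = 6 \left(1 - 7\right) = 6 \left(-6\right) = -36$)
$p{\left(7 \right)} - Z = \left(20 + 7^{2} - 119\right) - -36 = \left(20 + 49 - 119\right) + 36 = -50 + 36 = -14$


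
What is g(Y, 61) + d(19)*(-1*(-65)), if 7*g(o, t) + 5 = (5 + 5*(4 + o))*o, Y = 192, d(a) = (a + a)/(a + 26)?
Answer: 1705493/63 ≈ 27071.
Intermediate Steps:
d(a) = 2*a/(26 + a) (d(a) = (2*a)/(26 + a) = 2*a/(26 + a))
g(o, t) = -5/7 + o*(25 + 5*o)/7 (g(o, t) = -5/7 + ((5 + 5*(4 + o))*o)/7 = -5/7 + ((5 + (20 + 5*o))*o)/7 = -5/7 + ((25 + 5*o)*o)/7 = -5/7 + (o*(25 + 5*o))/7 = -5/7 + o*(25 + 5*o)/7)
g(Y, 61) + d(19)*(-1*(-65)) = (-5/7 + (5/7)*192² + (25/7)*192) + (2*19/(26 + 19))*(-1*(-65)) = (-5/7 + (5/7)*36864 + 4800/7) + (2*19/45)*65 = (-5/7 + 184320/7 + 4800/7) + (2*19*(1/45))*65 = 189115/7 + (38/45)*65 = 189115/7 + 494/9 = 1705493/63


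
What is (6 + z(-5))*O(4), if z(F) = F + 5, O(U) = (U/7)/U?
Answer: 6/7 ≈ 0.85714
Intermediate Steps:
O(U) = 1/7 (O(U) = (U*(1/7))/U = (U/7)/U = 1/7)
z(F) = 5 + F
(6 + z(-5))*O(4) = (6 + (5 - 5))*(1/7) = (6 + 0)*(1/7) = 6*(1/7) = 6/7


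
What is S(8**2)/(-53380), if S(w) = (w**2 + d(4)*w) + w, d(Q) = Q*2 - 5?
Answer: -64/785 ≈ -0.081529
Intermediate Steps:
d(Q) = -5 + 2*Q (d(Q) = 2*Q - 5 = -5 + 2*Q)
S(w) = w**2 + 4*w (S(w) = (w**2 + (-5 + 2*4)*w) + w = (w**2 + (-5 + 8)*w) + w = (w**2 + 3*w) + w = w**2 + 4*w)
S(8**2)/(-53380) = (8**2*(4 + 8**2))/(-53380) = (64*(4 + 64))*(-1/53380) = (64*68)*(-1/53380) = 4352*(-1/53380) = -64/785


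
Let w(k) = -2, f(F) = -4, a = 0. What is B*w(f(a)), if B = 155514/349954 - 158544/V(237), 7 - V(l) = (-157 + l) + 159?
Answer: -6939898278/5074333 ≈ -1367.6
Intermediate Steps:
V(l) = 5 - l (V(l) = 7 - ((-157 + l) + 159) = 7 - (2 + l) = 7 + (-2 - l) = 5 - l)
B = 3469949139/5074333 (B = 155514/349954 - 158544/(5 - 1*237) = 155514*(1/349954) - 158544/(5 - 237) = 77757/174977 - 158544/(-232) = 77757/174977 - 158544*(-1/232) = 77757/174977 + 19818/29 = 3469949139/5074333 ≈ 683.82)
B*w(f(a)) = (3469949139/5074333)*(-2) = -6939898278/5074333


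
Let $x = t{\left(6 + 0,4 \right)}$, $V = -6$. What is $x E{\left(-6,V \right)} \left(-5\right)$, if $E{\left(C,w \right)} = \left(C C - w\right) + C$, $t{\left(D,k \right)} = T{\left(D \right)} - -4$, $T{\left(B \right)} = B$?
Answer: $-1800$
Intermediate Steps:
$t{\left(D,k \right)} = 4 + D$ ($t{\left(D,k \right)} = D - -4 = D + 4 = 4 + D$)
$E{\left(C,w \right)} = C + C^{2} - w$ ($E{\left(C,w \right)} = \left(C^{2} - w\right) + C = C + C^{2} - w$)
$x = 10$ ($x = 4 + \left(6 + 0\right) = 4 + 6 = 10$)
$x E{\left(-6,V \right)} \left(-5\right) = 10 \left(-6 + \left(-6\right)^{2} - -6\right) \left(-5\right) = 10 \left(-6 + 36 + 6\right) \left(-5\right) = 10 \cdot 36 \left(-5\right) = 360 \left(-5\right) = -1800$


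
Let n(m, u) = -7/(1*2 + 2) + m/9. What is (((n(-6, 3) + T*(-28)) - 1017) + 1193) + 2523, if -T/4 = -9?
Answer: 20263/12 ≈ 1688.6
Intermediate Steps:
T = 36 (T = -4*(-9) = 36)
n(m, u) = -7/4 + m/9 (n(m, u) = -7/(2 + 2) + m*(⅑) = -7/4 + m/9)
(((n(-6, 3) + T*(-28)) - 1017) + 1193) + 2523 = ((((-7/4 + (⅑)*(-6)) + 36*(-28)) - 1017) + 1193) + 2523 = ((((-7/4 - ⅔) - 1008) - 1017) + 1193) + 2523 = (((-29/12 - 1008) - 1017) + 1193) + 2523 = ((-12125/12 - 1017) + 1193) + 2523 = (-24329/12 + 1193) + 2523 = -10013/12 + 2523 = 20263/12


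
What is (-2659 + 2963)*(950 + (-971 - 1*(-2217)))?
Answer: 667584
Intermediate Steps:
(-2659 + 2963)*(950 + (-971 - 1*(-2217))) = 304*(950 + (-971 + 2217)) = 304*(950 + 1246) = 304*2196 = 667584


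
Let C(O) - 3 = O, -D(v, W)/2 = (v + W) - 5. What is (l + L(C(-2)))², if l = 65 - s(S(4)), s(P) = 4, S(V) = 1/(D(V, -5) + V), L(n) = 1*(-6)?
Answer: 3025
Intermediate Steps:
D(v, W) = 10 - 2*W - 2*v (D(v, W) = -2*((v + W) - 5) = -2*((W + v) - 5) = -2*(-5 + W + v) = 10 - 2*W - 2*v)
C(O) = 3 + O
L(n) = -6
S(V) = 1/(20 - V) (S(V) = 1/((10 - 2*(-5) - 2*V) + V) = 1/((10 + 10 - 2*V) + V) = 1/((20 - 2*V) + V) = 1/(20 - V))
l = 61 (l = 65 - 1*4 = 65 - 4 = 61)
(l + L(C(-2)))² = (61 - 6)² = 55² = 3025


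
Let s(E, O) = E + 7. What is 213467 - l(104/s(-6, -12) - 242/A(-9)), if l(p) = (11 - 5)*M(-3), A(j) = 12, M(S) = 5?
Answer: 213437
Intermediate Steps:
s(E, O) = 7 + E
l(p) = 30 (l(p) = (11 - 5)*5 = 6*5 = 30)
213467 - l(104/s(-6, -12) - 242/A(-9)) = 213467 - 1*30 = 213467 - 30 = 213437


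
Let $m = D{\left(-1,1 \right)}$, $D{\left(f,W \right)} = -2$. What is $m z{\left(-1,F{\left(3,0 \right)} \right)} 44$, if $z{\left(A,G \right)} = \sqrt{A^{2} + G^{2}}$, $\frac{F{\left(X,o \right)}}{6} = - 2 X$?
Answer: $- 88 \sqrt{1297} \approx -3169.2$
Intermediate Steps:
$m = -2$
$F{\left(X,o \right)} = - 12 X$ ($F{\left(X,o \right)} = 6 \left(- 2 X\right) = - 12 X$)
$m z{\left(-1,F{\left(3,0 \right)} \right)} 44 = - 2 \sqrt{\left(-1\right)^{2} + \left(\left(-12\right) 3\right)^{2}} \cdot 44 = - 2 \sqrt{1 + \left(-36\right)^{2}} \cdot 44 = - 2 \sqrt{1 + 1296} \cdot 44 = - 2 \sqrt{1297} \cdot 44 = - 88 \sqrt{1297}$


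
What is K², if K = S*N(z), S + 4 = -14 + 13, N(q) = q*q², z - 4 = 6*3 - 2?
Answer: 1600000000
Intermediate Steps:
z = 20 (z = 4 + (6*3 - 2) = 4 + (18 - 2) = 4 + 16 = 20)
N(q) = q³
S = -5 (S = -4 + (-14 + 13) = -4 - 1 = -5)
K = -40000 (K = -5*20³ = -5*8000 = -40000)
K² = (-40000)² = 1600000000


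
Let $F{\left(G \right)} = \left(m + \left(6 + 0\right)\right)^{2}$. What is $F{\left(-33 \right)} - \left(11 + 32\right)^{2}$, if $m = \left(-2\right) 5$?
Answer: $-1833$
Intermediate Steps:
$m = -10$
$F{\left(G \right)} = 16$ ($F{\left(G \right)} = \left(-10 + \left(6 + 0\right)\right)^{2} = \left(-10 + 6\right)^{2} = \left(-4\right)^{2} = 16$)
$F{\left(-33 \right)} - \left(11 + 32\right)^{2} = 16 - \left(11 + 32\right)^{2} = 16 - 43^{2} = 16 - 1849 = -1833$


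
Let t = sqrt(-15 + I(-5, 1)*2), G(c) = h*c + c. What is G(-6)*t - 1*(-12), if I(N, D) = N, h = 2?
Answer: 12 - 90*I ≈ 12.0 - 90.0*I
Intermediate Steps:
G(c) = 3*c (G(c) = 2*c + c = 3*c)
t = 5*I (t = sqrt(-15 - 5*2) = sqrt(-15 - 10) = sqrt(-25) = 5*I ≈ 5.0*I)
G(-6)*t - 1*(-12) = (3*(-6))*(5*I) - 1*(-12) = -90*I + 12 = 12 - 90*I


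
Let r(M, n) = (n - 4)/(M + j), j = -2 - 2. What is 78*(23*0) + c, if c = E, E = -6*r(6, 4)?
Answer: 0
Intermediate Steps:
j = -4
r(M, n) = (-4 + n)/(-4 + M) (r(M, n) = (n - 4)/(M - 4) = (-4 + n)/(-4 + M))
E = 0 (E = -6*(-4 + 4)/(-4 + 6) = -6*0/2 = -3*0 = -6*0 = 0)
c = 0
78*(23*0) + c = 78*(23*0) + 0 = 78*0 + 0 = 0 + 0 = 0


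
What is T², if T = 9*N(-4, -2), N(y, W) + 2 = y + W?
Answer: 5184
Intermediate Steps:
N(y, W) = -2 + W + y (N(y, W) = -2 + (y + W) = -2 + (W + y) = -2 + W + y)
T = -72 (T = 9*(-2 - 2 - 4) = 9*(-8) = -72)
T² = (-72)² = 5184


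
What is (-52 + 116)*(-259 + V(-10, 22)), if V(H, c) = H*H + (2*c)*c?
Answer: 51776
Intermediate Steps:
V(H, c) = H² + 2*c²
(-52 + 116)*(-259 + V(-10, 22)) = (-52 + 116)*(-259 + ((-10)² + 2*22²)) = 64*(-259 + (100 + 2*484)) = 64*(-259 + (100 + 968)) = 64*(-259 + 1068) = 64*809 = 51776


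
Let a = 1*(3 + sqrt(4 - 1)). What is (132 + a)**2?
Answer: (135 + sqrt(3))**2 ≈ 18696.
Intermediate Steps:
a = 3 + sqrt(3) (a = 1*(3 + sqrt(3)) = 3 + sqrt(3) ≈ 4.7320)
(132 + a)**2 = (132 + (3 + sqrt(3)))**2 = (135 + sqrt(3))**2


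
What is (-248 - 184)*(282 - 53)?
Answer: -98928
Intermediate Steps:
(-248 - 184)*(282 - 53) = -432*229 = -98928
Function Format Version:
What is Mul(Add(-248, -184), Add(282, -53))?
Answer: -98928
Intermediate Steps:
Mul(Add(-248, -184), Add(282, -53)) = Mul(-432, 229) = -98928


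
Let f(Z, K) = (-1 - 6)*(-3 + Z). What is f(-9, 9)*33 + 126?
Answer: 2898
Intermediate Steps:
f(Z, K) = 21 - 7*Z (f(Z, K) = -7*(-3 + Z) = 21 - 7*Z)
f(-9, 9)*33 + 126 = (21 - 7*(-9))*33 + 126 = (21 + 63)*33 + 126 = 84*33 + 126 = 2772 + 126 = 2898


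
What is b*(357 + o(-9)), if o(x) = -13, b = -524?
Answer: -180256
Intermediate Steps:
b*(357 + o(-9)) = -524*(357 - 13) = -524*344 = -180256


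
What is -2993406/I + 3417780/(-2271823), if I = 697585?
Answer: -9184680660438/1584789647455 ≈ -5.7955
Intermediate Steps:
-2993406/I + 3417780/(-2271823) = -2993406/697585 + 3417780/(-2271823) = -2993406*1/697585 + 3417780*(-1/2271823) = -2993406/697585 - 3417780/2271823 = -9184680660438/1584789647455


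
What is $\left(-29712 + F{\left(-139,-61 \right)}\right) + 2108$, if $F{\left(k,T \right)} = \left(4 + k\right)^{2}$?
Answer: $-9379$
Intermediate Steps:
$\left(-29712 + F{\left(-139,-61 \right)}\right) + 2108 = \left(-29712 + \left(4 - 139\right)^{2}\right) + 2108 = \left(-29712 + \left(-135\right)^{2}\right) + 2108 = \left(-29712 + 18225\right) + 2108 = -11487 + 2108 = -9379$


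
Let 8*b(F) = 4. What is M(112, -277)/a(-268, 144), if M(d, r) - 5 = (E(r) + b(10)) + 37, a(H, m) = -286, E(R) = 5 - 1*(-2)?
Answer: -9/52 ≈ -0.17308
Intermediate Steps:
b(F) = 1/2 (b(F) = (1/8)*4 = 1/2)
E(R) = 7 (E(R) = 5 + 2 = 7)
M(d, r) = 99/2 (M(d, r) = 5 + ((7 + 1/2) + 37) = 5 + (15/2 + 37) = 5 + 89/2 = 99/2)
M(112, -277)/a(-268, 144) = (99/2)/(-286) = (99/2)*(-1/286) = -9/52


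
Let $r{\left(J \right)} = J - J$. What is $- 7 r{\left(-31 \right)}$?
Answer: $0$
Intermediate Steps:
$r{\left(J \right)} = 0$
$- 7 r{\left(-31 \right)} = \left(-7\right) 0 = 0$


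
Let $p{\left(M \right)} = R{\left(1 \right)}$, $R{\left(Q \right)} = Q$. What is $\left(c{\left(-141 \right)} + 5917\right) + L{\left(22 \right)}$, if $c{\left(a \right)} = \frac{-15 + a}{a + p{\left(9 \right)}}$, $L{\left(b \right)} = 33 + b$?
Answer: $\frac{209059}{35} \approx 5973.1$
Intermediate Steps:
$p{\left(M \right)} = 1$
$c{\left(a \right)} = \frac{-15 + a}{1 + a}$ ($c{\left(a \right)} = \frac{-15 + a}{a + 1} = \frac{-15 + a}{1 + a}$)
$\left(c{\left(-141 \right)} + 5917\right) + L{\left(22 \right)} = \left(\frac{-15 - 141}{1 - 141} + 5917\right) + \left(33 + 22\right) = \left(\frac{1}{-140} \left(-156\right) + 5917\right) + 55 = \left(\left(- \frac{1}{140}\right) \left(-156\right) + 5917\right) + 55 = \left(\frac{39}{35} + 5917\right) + 55 = \frac{207134}{35} + 55 = \frac{209059}{35}$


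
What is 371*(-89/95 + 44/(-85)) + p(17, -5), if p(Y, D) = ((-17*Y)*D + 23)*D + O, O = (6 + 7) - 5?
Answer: -12712659/1615 ≈ -7871.6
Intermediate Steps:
O = 8 (O = 13 - 5 = 8)
p(Y, D) = 8 + D*(23 - 17*D*Y) (p(Y, D) = ((-17*Y)*D + 23)*D + 8 = (-17*D*Y + 23)*D + 8 = (23 - 17*D*Y)*D + 8 = D*(23 - 17*D*Y) + 8 = 8 + D*(23 - 17*D*Y))
371*(-89/95 + 44/(-85)) + p(17, -5) = 371*(-89/95 + 44/(-85)) + (8 + 23*(-5) - 17*17*(-5)²) = 371*(-89*1/95 + 44*(-1/85)) + (8 - 115 - 17*17*25) = 371*(-89/95 - 44/85) + (8 - 115 - 7225) = 371*(-2349/1615) - 7332 = -871479/1615 - 7332 = -12712659/1615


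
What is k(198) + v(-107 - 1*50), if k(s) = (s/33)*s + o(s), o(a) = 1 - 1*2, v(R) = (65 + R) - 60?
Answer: 1035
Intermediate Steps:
v(R) = 5 + R
o(a) = -1 (o(a) = 1 - 2 = -1)
k(s) = -1 + s²/33 (k(s) = (s/33)*s - 1 = s²/33 - 1 = -1 + s²/33)
k(198) + v(-107 - 1*50) = (-1 + (1/33)*198²) + (5 + (-107 - 1*50)) = (-1 + (1/33)*39204) + (5 + (-107 - 50)) = (-1 + 1188) + (5 - 157) = 1187 - 152 = 1035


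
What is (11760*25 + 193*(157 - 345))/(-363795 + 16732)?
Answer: -257716/347063 ≈ -0.74256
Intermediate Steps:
(11760*25 + 193*(157 - 345))/(-363795 + 16732) = (294000 + 193*(-188))/(-347063) = (294000 - 36284)*(-1/347063) = 257716*(-1/347063) = -257716/347063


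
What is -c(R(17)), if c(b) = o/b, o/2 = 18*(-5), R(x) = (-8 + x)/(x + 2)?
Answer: 380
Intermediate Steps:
R(x) = (-8 + x)/(2 + x)
o = -180 (o = 2*(18*(-5)) = 2*(-90) = -180)
c(b) = -180/b
-c(R(17)) = -(-180)/((-8 + 17)/(2 + 17)) = -(-180)/(9/19) = -(-180)/((1/19)*9) = -(-180)/9/19 = -(-180)*19/9 = -1*(-380) = 380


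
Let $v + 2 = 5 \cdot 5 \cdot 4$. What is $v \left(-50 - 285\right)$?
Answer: $-32830$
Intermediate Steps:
$v = 98$ ($v = -2 + 5 \cdot 5 \cdot 4 = -2 + 25 \cdot 4 = -2 + 100 = 98$)
$v \left(-50 - 285\right) = 98 \left(-50 - 285\right) = 98 \left(-335\right) = -32830$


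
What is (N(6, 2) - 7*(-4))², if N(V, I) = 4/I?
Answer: 900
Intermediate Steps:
(N(6, 2) - 7*(-4))² = (4/2 - 7*(-4))² = (4*(½) + 28)² = (2 + 28)² = 30² = 900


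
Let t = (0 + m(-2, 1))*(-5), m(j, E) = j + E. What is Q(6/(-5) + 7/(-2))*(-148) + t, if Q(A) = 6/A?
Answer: 9115/47 ≈ 193.94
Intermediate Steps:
m(j, E) = E + j
t = 5 (t = (0 + (1 - 2))*(-5) = (0 - 1)*(-5) = -1*(-5) = 5)
Q(6/(-5) + 7/(-2))*(-148) + t = (6/(6/(-5) + 7/(-2)))*(-148) + 5 = (6/(6*(-1/5) + 7*(-1/2)))*(-148) + 5 = (6/(-6/5 - 7/2))*(-148) + 5 = (6/(-47/10))*(-148) + 5 = (6*(-10/47))*(-148) + 5 = -60/47*(-148) + 5 = 8880/47 + 5 = 9115/47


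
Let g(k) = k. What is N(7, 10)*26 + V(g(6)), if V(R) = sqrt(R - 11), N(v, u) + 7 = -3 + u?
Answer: I*sqrt(5) ≈ 2.2361*I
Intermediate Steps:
N(v, u) = -10 + u (N(v, u) = -7 + (-3 + u) = -10 + u)
V(R) = sqrt(-11 + R)
N(7, 10)*26 + V(g(6)) = (-10 + 10)*26 + sqrt(-11 + 6) = 0*26 + sqrt(-5) = 0 + I*sqrt(5) = I*sqrt(5)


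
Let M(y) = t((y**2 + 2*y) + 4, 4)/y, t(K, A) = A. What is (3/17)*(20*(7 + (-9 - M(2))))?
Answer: -240/17 ≈ -14.118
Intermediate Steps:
M(y) = 4/y
(3/17)*(20*(7 + (-9 - M(2)))) = (3/17)*(20*(7 + (-9 - 4/2))) = (3*(1/17))*(20*(7 + (-9 - 4/2))) = 3*(20*(7 + (-9 - 1*2)))/17 = 3*(20*(7 + (-9 - 2)))/17 = 3*(20*(7 - 11))/17 = 3*(20*(-4))/17 = (3/17)*(-80) = -240/17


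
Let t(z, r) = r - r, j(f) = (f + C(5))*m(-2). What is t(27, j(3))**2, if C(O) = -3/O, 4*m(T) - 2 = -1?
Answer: 0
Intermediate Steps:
m(T) = 1/4 (m(T) = 1/2 + (1/4)*(-1) = 1/2 - 1/4 = 1/4)
j(f) = -3/20 + f/4 (j(f) = (f - 3/5)*(1/4) = (-3/5 + f)*(1/4) = -3/20 + f/4)
t(z, r) = 0
t(27, j(3))**2 = 0**2 = 0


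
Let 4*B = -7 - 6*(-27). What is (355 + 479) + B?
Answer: 3491/4 ≈ 872.75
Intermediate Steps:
B = 155/4 (B = (-7 - 6*(-27))/4 = (-7 + 162)/4 = (¼)*155 = 155/4 ≈ 38.750)
(355 + 479) + B = (355 + 479) + 155/4 = 834 + 155/4 = 3491/4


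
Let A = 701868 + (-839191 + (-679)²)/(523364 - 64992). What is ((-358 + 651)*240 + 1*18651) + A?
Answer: 181249037979/229186 ≈ 7.9084e+5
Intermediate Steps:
A = 160858130373/229186 (A = 701868 + (-839191 + 461041)/458372 = 701868 - 378150*1/458372 = 701868 - 189075/229186 = 160858130373/229186 ≈ 7.0187e+5)
((-358 + 651)*240 + 1*18651) + A = ((-358 + 651)*240 + 1*18651) + 160858130373/229186 = (293*240 + 18651) + 160858130373/229186 = (70320 + 18651) + 160858130373/229186 = 88971 + 160858130373/229186 = 181249037979/229186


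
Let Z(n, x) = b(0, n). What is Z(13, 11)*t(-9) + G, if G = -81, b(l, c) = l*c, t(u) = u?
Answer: -81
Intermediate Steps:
b(l, c) = c*l
Z(n, x) = 0 (Z(n, x) = n*0 = 0)
Z(13, 11)*t(-9) + G = 0*(-9) - 81 = 0 - 81 = -81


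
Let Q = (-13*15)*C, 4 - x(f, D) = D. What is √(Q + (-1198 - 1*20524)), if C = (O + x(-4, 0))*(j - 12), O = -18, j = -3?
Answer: 4*I*√3917 ≈ 250.34*I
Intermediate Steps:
x(f, D) = 4 - D
C = 210 (C = (-18 + (4 - 1*0))*(-3 - 12) = (-18 + (4 + 0))*(-15) = (-18 + 4)*(-15) = -14*(-15) = 210)
Q = -40950 (Q = -13*15*210 = -195*210 = -40950)
√(Q + (-1198 - 1*20524)) = √(-40950 + (-1198 - 1*20524)) = √(-40950 + (-1198 - 20524)) = √(-40950 - 21722) = √(-62672) = 4*I*√3917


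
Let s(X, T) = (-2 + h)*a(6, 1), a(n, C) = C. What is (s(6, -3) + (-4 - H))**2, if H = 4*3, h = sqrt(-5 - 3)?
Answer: 316 - 72*I*sqrt(2) ≈ 316.0 - 101.82*I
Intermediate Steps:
h = 2*I*sqrt(2) (h = sqrt(-8) = 2*I*sqrt(2) ≈ 2.8284*I)
H = 12
s(X, T) = -2 + 2*I*sqrt(2) (s(X, T) = (-2 + 2*I*sqrt(2))*1 = -2 + 2*I*sqrt(2))
(s(6, -3) + (-4 - H))**2 = ((-2 + 2*I*sqrt(2)) + (-4 - 1*12))**2 = ((-2 + 2*I*sqrt(2)) + (-4 - 12))**2 = ((-2 + 2*I*sqrt(2)) - 16)**2 = (-18 + 2*I*sqrt(2))**2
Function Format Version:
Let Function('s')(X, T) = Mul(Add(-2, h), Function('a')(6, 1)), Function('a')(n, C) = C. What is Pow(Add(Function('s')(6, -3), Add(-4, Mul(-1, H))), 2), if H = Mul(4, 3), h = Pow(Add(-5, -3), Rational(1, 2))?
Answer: Add(316, Mul(-72, I, Pow(2, Rational(1, 2)))) ≈ Add(316.00, Mul(-101.82, I))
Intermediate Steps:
h = Mul(2, I, Pow(2, Rational(1, 2))) (h = Pow(-8, Rational(1, 2)) = Mul(2, I, Pow(2, Rational(1, 2))) ≈ Mul(2.8284, I))
H = 12
Function('s')(X, T) = Add(-2, Mul(2, I, Pow(2, Rational(1, 2)))) (Function('s')(X, T) = Mul(Add(-2, Mul(2, I, Pow(2, Rational(1, 2)))), 1) = Add(-2, Mul(2, I, Pow(2, Rational(1, 2)))))
Pow(Add(Function('s')(6, -3), Add(-4, Mul(-1, H))), 2) = Pow(Add(Add(-2, Mul(2, I, Pow(2, Rational(1, 2)))), Add(-4, Mul(-1, 12))), 2) = Pow(Add(Add(-2, Mul(2, I, Pow(2, Rational(1, 2)))), Add(-4, -12)), 2) = Pow(Add(Add(-2, Mul(2, I, Pow(2, Rational(1, 2)))), -16), 2) = Pow(Add(-18, Mul(2, I, Pow(2, Rational(1, 2)))), 2)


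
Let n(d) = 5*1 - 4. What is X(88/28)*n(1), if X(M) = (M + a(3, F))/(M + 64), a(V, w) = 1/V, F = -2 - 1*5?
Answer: 73/1410 ≈ 0.051773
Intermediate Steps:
F = -7 (F = -2 - 5 = -7)
X(M) = (⅓ + M)/(64 + M) (X(M) = (M + 1/3)/(M + 64) = (M + ⅓)/(64 + M) = (⅓ + M)/(64 + M))
n(d) = 1 (n(d) = 5 - 4 = 1)
X(88/28)*n(1) = ((⅓ + 88/28)/(64 + 88/28))*1 = ((⅓ + 88*(1/28))/(64 + 88*(1/28)))*1 = ((⅓ + 22/7)/(64 + 22/7))*1 = ((73/21)/(470/7))*1 = ((7/470)*(73/21))*1 = (73/1410)*1 = 73/1410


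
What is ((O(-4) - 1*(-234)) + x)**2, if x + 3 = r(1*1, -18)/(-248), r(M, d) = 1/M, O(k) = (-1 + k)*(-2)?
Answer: 3572094289/61504 ≈ 58079.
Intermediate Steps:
O(k) = 2 - 2*k
x = -745/248 (x = -3 + 1/((1*1)*(-248)) = -3 - 1/248/1 = -3 + 1*(-1/248) = -3 - 1/248 = -745/248 ≈ -3.0040)
((O(-4) - 1*(-234)) + x)**2 = (((2 - 2*(-4)) - 1*(-234)) - 745/248)**2 = (((2 + 8) + 234) - 745/248)**2 = ((10 + 234) - 745/248)**2 = (244 - 745/248)**2 = (59767/248)**2 = 3572094289/61504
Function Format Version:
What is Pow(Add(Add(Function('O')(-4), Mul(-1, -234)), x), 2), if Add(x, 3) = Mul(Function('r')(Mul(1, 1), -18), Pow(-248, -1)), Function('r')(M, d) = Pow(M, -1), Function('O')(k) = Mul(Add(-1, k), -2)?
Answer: Rational(3572094289, 61504) ≈ 58079.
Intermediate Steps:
Function('O')(k) = Add(2, Mul(-2, k))
x = Rational(-745, 248) (x = Add(-3, Mul(Pow(Mul(1, 1), -1), Pow(-248, -1))) = Add(-3, Mul(Pow(1, -1), Rational(-1, 248))) = Add(-3, Mul(1, Rational(-1, 248))) = Add(-3, Rational(-1, 248)) = Rational(-745, 248) ≈ -3.0040)
Pow(Add(Add(Function('O')(-4), Mul(-1, -234)), x), 2) = Pow(Add(Add(Add(2, Mul(-2, -4)), Mul(-1, -234)), Rational(-745, 248)), 2) = Pow(Add(Add(Add(2, 8), 234), Rational(-745, 248)), 2) = Pow(Add(Add(10, 234), Rational(-745, 248)), 2) = Pow(Add(244, Rational(-745, 248)), 2) = Pow(Rational(59767, 248), 2) = Rational(3572094289, 61504)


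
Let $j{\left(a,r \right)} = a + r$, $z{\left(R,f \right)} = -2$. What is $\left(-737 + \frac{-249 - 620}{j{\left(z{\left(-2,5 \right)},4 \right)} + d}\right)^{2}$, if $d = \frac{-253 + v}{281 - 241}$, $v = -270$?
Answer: $\frac{85106976361}{196249} \approx 4.3367 \cdot 10^{5}$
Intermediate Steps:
$d = - \frac{523}{40}$ ($d = \frac{-253 - 270}{281 - 241} = - \frac{523}{40} \approx -13.075$)
$\left(-737 + \frac{-249 - 620}{j{\left(z{\left(-2,5 \right)},4 \right)} + d}\right)^{2} = \left(-737 + \frac{-249 - 620}{\left(-2 + 4\right) - \frac{523}{40}}\right)^{2} = \left(-737 - \frac{869}{2 - \frac{523}{40}}\right)^{2} = \left(-737 - \frac{869}{- \frac{443}{40}}\right)^{2} = \left(-737 - - \frac{34760}{443}\right)^{2} = \left(-737 + \frac{34760}{443}\right)^{2} = \left(- \frac{291731}{443}\right)^{2} = \frac{85106976361}{196249}$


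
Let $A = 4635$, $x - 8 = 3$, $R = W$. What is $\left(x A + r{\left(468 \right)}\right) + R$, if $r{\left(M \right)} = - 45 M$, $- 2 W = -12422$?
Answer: $36136$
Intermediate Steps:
$W = 6211$ ($W = \left(- \frac{1}{2}\right) \left(-12422\right) = 6211$)
$R = 6211$
$x = 11$ ($x = 8 + 3 = 11$)
$\left(x A + r{\left(468 \right)}\right) + R = \left(11 \cdot 4635 - 21060\right) + 6211 = \left(50985 - 21060\right) + 6211 = 29925 + 6211 = 36136$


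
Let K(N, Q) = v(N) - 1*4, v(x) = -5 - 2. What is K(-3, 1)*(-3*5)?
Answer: 165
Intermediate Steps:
v(x) = -7
K(N, Q) = -11 (K(N, Q) = -7 - 1*4 = -7 - 4 = -11)
K(-3, 1)*(-3*5) = -(-33)*5 = -11*(-15) = 165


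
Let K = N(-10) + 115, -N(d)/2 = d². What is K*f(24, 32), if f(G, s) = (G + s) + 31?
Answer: -7395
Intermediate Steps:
N(d) = -2*d²
K = -85 (K = -2*(-10)² + 115 = -2*100 + 115 = -200 + 115 = -85)
f(G, s) = 31 + G + s
K*f(24, 32) = -85*(31 + 24 + 32) = -85*87 = -7395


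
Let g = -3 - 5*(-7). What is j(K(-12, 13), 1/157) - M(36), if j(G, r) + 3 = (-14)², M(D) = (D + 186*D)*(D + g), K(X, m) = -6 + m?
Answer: -457583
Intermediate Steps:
g = 32 (g = -3 + 35 = 32)
M(D) = 187*D*(32 + D) (M(D) = (D + 186*D)*(D + 32) = (187*D)*(32 + D) = 187*D*(32 + D))
j(G, r) = 193 (j(G, r) = -3 + (-14)² = -3 + 196 = 193)
j(K(-12, 13), 1/157) - M(36) = 193 - 187*36*(32 + 36) = 193 - 187*36*68 = 193 - 1*457776 = 193 - 457776 = -457583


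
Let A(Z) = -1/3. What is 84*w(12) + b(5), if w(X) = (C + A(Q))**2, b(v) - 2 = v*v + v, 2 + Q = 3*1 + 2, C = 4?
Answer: 3484/3 ≈ 1161.3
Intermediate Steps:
Q = 3 (Q = -2 + (3*1 + 2) = -2 + (3 + 2) = -2 + 5 = 3)
b(v) = 2 + v + v**2 (b(v) = 2 + (v*v + v) = 2 + (v**2 + v) = 2 + (v + v**2) = 2 + v + v**2)
A(Z) = -1/3 (A(Z) = -1*1/3 = -1/3)
w(X) = 121/9 (w(X) = (4 - 1/3)**2 = (11/3)**2 = 121/9)
84*w(12) + b(5) = 84*(121/9) + (2 + 5 + 5**2) = 3388/3 + (2 + 5 + 25) = 3388/3 + 32 = 3484/3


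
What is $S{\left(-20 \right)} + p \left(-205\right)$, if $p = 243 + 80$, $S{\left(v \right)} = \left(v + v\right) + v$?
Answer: $-66275$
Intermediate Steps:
$S{\left(v \right)} = 3 v$ ($S{\left(v \right)} = 2 v + v = 3 v$)
$p = 323$
$S{\left(-20 \right)} + p \left(-205\right) = 3 \left(-20\right) + 323 \left(-205\right) = -60 - 66215 = -66275$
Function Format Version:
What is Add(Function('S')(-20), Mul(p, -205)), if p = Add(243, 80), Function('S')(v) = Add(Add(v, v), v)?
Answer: -66275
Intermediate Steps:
Function('S')(v) = Mul(3, v) (Function('S')(v) = Add(Mul(2, v), v) = Mul(3, v))
p = 323
Add(Function('S')(-20), Mul(p, -205)) = Add(Mul(3, -20), Mul(323, -205)) = Add(-60, -66215) = -66275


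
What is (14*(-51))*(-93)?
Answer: 66402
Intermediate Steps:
(14*(-51))*(-93) = -714*(-93) = 66402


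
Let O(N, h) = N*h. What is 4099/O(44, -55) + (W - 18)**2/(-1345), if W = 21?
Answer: -1106987/650980 ≈ -1.7005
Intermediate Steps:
4099/O(44, -55) + (W - 18)**2/(-1345) = 4099/((44*(-55))) + (21 - 18)**2/(-1345) = 4099/(-2420) + 3**2*(-1/1345) = 4099*(-1/2420) + 9*(-1/1345) = -4099/2420 - 9/1345 = -1106987/650980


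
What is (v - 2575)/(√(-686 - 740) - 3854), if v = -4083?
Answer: 12829966/7427371 + 3329*I*√1426/7427371 ≈ 1.7274 + 0.016925*I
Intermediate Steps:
(v - 2575)/(√(-686 - 740) - 3854) = (-4083 - 2575)/(√(-686 - 740) - 3854) = -6658/(√(-1426) - 3854) = -6658/(I*√1426 - 3854) = -6658/(-3854 + I*√1426)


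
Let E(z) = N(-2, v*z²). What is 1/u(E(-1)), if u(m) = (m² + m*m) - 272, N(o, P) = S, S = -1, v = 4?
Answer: -1/270 ≈ -0.0037037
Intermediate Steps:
N(o, P) = -1
E(z) = -1
u(m) = -272 + 2*m² (u(m) = (m² + m²) - 272 = 2*m² - 272 = -272 + 2*m²)
1/u(E(-1)) = 1/(-272 + 2*(-1)²) = 1/(-272 + 2*1) = 1/(-272 + 2) = 1/(-270) = -1/270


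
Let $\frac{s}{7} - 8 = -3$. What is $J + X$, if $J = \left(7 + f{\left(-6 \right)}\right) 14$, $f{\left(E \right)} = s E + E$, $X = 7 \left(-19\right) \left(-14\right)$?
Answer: $-1064$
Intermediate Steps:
$s = 35$ ($s = 56 + 7 \left(-3\right) = 56 - 21 = 35$)
$X = 1862$ ($X = \left(-133\right) \left(-14\right) = 1862$)
$f{\left(E \right)} = 36 E$ ($f{\left(E \right)} = 35 E + E = 36 E$)
$J = -2926$ ($J = \left(7 + 36 \left(-6\right)\right) 14 = \left(7 - 216\right) 14 = \left(-209\right) 14 = -2926$)
$J + X = -2926 + 1862 = -1064$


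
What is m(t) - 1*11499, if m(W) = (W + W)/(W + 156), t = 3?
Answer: -609445/53 ≈ -11499.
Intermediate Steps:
m(W) = 2*W/(156 + W) (m(W) = (2*W)/(156 + W) = 2*W/(156 + W))
m(t) - 1*11499 = 2*3/(156 + 3) - 1*11499 = 2*3/159 - 11499 = 2*3*(1/159) - 11499 = 2/53 - 11499 = -609445/53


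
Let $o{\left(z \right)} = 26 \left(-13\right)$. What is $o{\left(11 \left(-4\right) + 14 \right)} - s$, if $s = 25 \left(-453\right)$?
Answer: $10987$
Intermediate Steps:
$o{\left(z \right)} = -338$
$s = -11325$
$o{\left(11 \left(-4\right) + 14 \right)} - s = -338 - -11325 = -338 + 11325 = 10987$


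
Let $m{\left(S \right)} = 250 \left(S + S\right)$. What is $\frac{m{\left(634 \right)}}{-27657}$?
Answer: $- \frac{317000}{27657} \approx -11.462$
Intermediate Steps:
$m{\left(S \right)} = 500 S$ ($m{\left(S \right)} = 250 \cdot 2 S = 500 S$)
$\frac{m{\left(634 \right)}}{-27657} = \frac{500 \cdot 634}{-27657} = 317000 \left(- \frac{1}{27657}\right) = - \frac{317000}{27657}$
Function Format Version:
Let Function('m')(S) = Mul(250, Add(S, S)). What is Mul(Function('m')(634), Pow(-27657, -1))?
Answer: Rational(-317000, 27657) ≈ -11.462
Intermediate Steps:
Function('m')(S) = Mul(500, S) (Function('m')(S) = Mul(250, Mul(2, S)) = Mul(500, S))
Mul(Function('m')(634), Pow(-27657, -1)) = Mul(Mul(500, 634), Pow(-27657, -1)) = Mul(317000, Rational(-1, 27657)) = Rational(-317000, 27657)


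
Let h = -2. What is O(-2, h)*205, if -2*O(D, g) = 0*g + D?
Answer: 205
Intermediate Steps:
O(D, g) = -D/2 (O(D, g) = -(0*g + D)/2 = -(0 + D)/2 = -D/2)
O(-2, h)*205 = -1/2*(-2)*205 = 1*205 = 205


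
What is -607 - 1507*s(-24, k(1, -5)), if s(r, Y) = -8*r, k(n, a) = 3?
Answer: -289951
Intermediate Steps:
-607 - 1507*s(-24, k(1, -5)) = -607 - (-12056)*(-24) = -607 - 1507*192 = -607 - 289344 = -289951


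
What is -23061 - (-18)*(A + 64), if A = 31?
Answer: -21351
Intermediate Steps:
-23061 - (-18)*(A + 64) = -23061 - (-18)*(31 + 64) = -23061 - (-18)*95 = -23061 - 1*(-1710) = -23061 + 1710 = -21351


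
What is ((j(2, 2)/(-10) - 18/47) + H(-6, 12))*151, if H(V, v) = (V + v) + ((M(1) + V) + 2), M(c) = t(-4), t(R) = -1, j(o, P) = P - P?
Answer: 4379/47 ≈ 93.170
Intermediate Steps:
j(o, P) = 0
M(c) = -1
H(V, v) = 1 + v + 2*V (H(V, v) = (V + v) + ((-1 + V) + 2) = (V + v) + (1 + V) = 1 + v + 2*V)
((j(2, 2)/(-10) - 18/47) + H(-6, 12))*151 = ((0/(-10) - 18/47) + (1 + 12 + 2*(-6)))*151 = ((0*(-⅒) - 18*1/47) + (1 + 12 - 12))*151 = ((0 - 18/47) + 1)*151 = (-18/47 + 1)*151 = (29/47)*151 = 4379/47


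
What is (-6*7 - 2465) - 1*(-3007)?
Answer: 500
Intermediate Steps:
(-6*7 - 2465) - 1*(-3007) = (-42 - 2465) + 3007 = -2507 + 3007 = 500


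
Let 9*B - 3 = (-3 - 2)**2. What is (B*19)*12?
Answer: 2128/3 ≈ 709.33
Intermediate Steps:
B = 28/9 (B = 1/3 + (-3 - 2)**2/9 = 1/3 + (1/9)*(-5)**2 = 1/3 + (1/9)*25 = 1/3 + 25/9 = 28/9 ≈ 3.1111)
(B*19)*12 = ((28/9)*19)*12 = (532/9)*12 = 2128/3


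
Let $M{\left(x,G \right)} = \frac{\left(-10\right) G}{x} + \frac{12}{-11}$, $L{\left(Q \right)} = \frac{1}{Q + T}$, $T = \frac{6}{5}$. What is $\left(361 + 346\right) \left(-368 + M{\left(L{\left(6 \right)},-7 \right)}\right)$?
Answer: $\frac{1049188}{11} \approx 95381.0$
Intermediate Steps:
$T = \frac{6}{5}$ ($T = 6 \cdot \frac{1}{5} = \frac{6}{5} \approx 1.2$)
$L{\left(Q \right)} = \frac{1}{\frac{6}{5} + Q}$ ($L{\left(Q \right)} = \frac{1}{Q + \frac{6}{5}} = \frac{1}{\frac{6}{5} + Q}$)
$M{\left(x,G \right)} = - \frac{12}{11} - \frac{10 G}{x}$ ($M{\left(x,G \right)} = - \frac{10 G}{x} + 12 \left(- \frac{1}{11}\right) = - \frac{10 G}{x} - \frac{12}{11} = - \frac{12}{11} - \frac{10 G}{x}$)
$\left(361 + 346\right) \left(-368 + M{\left(L{\left(6 \right)},-7 \right)}\right) = \left(361 + 346\right) \left(-368 - \left(\frac{12}{11} - \frac{70}{5 \frac{1}{6 + 5 \cdot 6}}\right)\right) = 707 \left(-368 - \left(\frac{12}{11} - \frac{70}{5 \frac{1}{6 + 30}}\right)\right) = 707 \left(-368 - \left(\frac{12}{11} - \frac{70}{5 \cdot \frac{1}{36}}\right)\right) = 707 \left(-368 - \left(\frac{12}{11} - \frac{70}{\frac{5}{36}}\right)\right) = 707 \left(-368 - \left(\frac{12}{11} - 504\right)\right) = 707 \left(-368 + \left(- \frac{12}{11} + 504\right)\right) = 707 \left(-368 + \frac{5532}{11}\right) = 707 \cdot \frac{1484}{11} = \frac{1049188}{11}$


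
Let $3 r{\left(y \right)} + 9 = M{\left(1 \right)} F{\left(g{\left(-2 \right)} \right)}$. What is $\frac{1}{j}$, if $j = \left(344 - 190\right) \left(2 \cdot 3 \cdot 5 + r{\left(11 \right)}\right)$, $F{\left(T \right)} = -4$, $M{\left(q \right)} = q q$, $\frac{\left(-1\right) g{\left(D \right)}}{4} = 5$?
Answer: $\frac{3}{11858} \approx 0.00025299$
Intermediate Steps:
$g{\left(D \right)} = -20$ ($g{\left(D \right)} = \left(-4\right) 5 = -20$)
$M{\left(q \right)} = q^{2}$
$r{\left(y \right)} = - \frac{13}{3}$ ($r{\left(y \right)} = -3 + \frac{1^{2} \left(-4\right)}{3} = -3 + \frac{1 \left(-4\right)}{3} = -3 + \frac{1}{3} \left(-4\right) = -3 - \frac{4}{3} = - \frac{13}{3}$)
$j = \frac{11858}{3}$ ($j = \left(344 - 190\right) \left(2 \cdot 3 \cdot 5 - \frac{13}{3}\right) = 154 \left(6 \cdot 5 - \frac{13}{3}\right) = 154 \left(30 - \frac{13}{3}\right) = 154 \cdot \frac{77}{3} = \frac{11858}{3} \approx 3952.7$)
$\frac{1}{j} = \frac{1}{\frac{11858}{3}} = \frac{3}{11858}$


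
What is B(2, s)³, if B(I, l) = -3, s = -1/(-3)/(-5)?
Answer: -27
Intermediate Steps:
s = -1/15 (s = -1*(-⅓)*(-⅕) = (⅓)*(-⅕) = -1/15 ≈ -0.066667)
B(2, s)³ = (-3)³ = -27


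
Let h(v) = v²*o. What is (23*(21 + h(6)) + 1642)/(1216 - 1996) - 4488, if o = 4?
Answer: -3506077/780 ≈ -4495.0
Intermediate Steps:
h(v) = 4*v² (h(v) = v²*4 = 4*v²)
(23*(21 + h(6)) + 1642)/(1216 - 1996) - 4488 = (23*(21 + 4*6²) + 1642)/(1216 - 1996) - 4488 = (23*(21 + 4*36) + 1642)/(-780) - 4488 = (23*(21 + 144) + 1642)*(-1/780) - 4488 = (23*165 + 1642)*(-1/780) - 4488 = (3795 + 1642)*(-1/780) - 4488 = 5437*(-1/780) - 4488 = -5437/780 - 4488 = -3506077/780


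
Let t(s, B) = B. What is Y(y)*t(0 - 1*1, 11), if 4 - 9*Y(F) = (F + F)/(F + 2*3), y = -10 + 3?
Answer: -110/9 ≈ -12.222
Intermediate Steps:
y = -7
Y(F) = 4/9 - 2*F/(9*(6 + F)) (Y(F) = 4/9 - (F + F)/(9*(F + 2*3)) = 4/9 - 2*F/(9*(F + 6)) = 4/9 - 2*F/(9*(6 + F)))
Y(y)*t(0 - 1*1, 11) = (2*(12 - 7)/(9*(6 - 7)))*11 = ((2/9)*5/(-1))*11 = ((2/9)*(-1)*5)*11 = -10/9*11 = -110/9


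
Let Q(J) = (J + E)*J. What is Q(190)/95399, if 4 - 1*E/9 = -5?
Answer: 2710/5021 ≈ 0.53973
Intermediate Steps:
E = 81 (E = 36 - 9*(-5) = 36 + 45 = 81)
Q(J) = J*(81 + J) (Q(J) = (J + 81)*J = (81 + J)*J = J*(81 + J))
Q(190)/95399 = (190*(81 + 190))/95399 = (190*271)*(1/95399) = 51490*(1/95399) = 2710/5021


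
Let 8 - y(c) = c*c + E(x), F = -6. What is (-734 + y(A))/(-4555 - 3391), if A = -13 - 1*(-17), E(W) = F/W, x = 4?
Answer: 1481/15892 ≈ 0.093192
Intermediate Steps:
E(W) = -6/W
A = 4 (A = -13 + 17 = 4)
y(c) = 19/2 - c² (y(c) = 8 - (c*c - 6/4) = 8 - (c² - 6*¼) = 8 - (c² - 3/2) = 8 - (-3/2 + c²) = 8 + (3/2 - c²) = 19/2 - c²)
(-734 + y(A))/(-4555 - 3391) = (-734 + (19/2 - 1*4²))/(-4555 - 3391) = (-734 + (19/2 - 1*16))/(-7946) = (-734 + (19/2 - 16))*(-1/7946) = (-734 - 13/2)*(-1/7946) = -1481/2*(-1/7946) = 1481/15892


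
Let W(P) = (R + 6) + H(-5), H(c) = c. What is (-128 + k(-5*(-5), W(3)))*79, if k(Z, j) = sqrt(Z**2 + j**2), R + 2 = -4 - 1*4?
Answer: -10112 + 79*sqrt(706) ≈ -8012.9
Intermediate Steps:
R = -10 (R = -2 + (-4 - 1*4) = -2 + (-4 - 4) = -2 - 8 = -10)
W(P) = -9 (W(P) = (-10 + 6) - 5 = -4 - 5 = -9)
(-128 + k(-5*(-5), W(3)))*79 = (-128 + sqrt((-5*(-5))**2 + (-9)**2))*79 = (-128 + sqrt(25**2 + 81))*79 = (-128 + sqrt(625 + 81))*79 = (-128 + sqrt(706))*79 = -10112 + 79*sqrt(706)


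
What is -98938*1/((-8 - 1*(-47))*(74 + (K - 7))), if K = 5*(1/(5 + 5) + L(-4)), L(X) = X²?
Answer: -197876/11505 ≈ -17.199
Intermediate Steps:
K = 161/2 (K = 5*(1/(5 + 5) + (-4)²) = 5*(1/10 + 16) = 5*(⅒ + 16) = 5*(161/10) = 161/2 ≈ 80.500)
-98938*1/((-8 - 1*(-47))*(74 + (K - 7))) = -98938*1/((-8 - 1*(-47))*(74 + (161/2 - 7))) = -98938*1/((-8 + 47)*(74 + 147/2)) = -98938/(39*(295/2)) = -98938/11505/2 = -98938*2/11505 = -197876/11505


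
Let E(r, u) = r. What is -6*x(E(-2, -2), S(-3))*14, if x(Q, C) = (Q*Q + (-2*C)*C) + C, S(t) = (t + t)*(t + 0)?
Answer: 52584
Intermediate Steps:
S(t) = 2*t² (S(t) = (2*t)*t = 2*t²)
x(Q, C) = C + Q² - 2*C² (x(Q, C) = (Q² - 2*C²) + C = C + Q² - 2*C²)
-6*x(E(-2, -2), S(-3))*14 = -6*(2*(-3)² + (-2)² - 2*(2*(-3)²)²)*14 = -6*(2*9 + 4 - 2*(2*9)²)*14 = -6*(18 + 4 - 2*18²)*14 = -6*(18 + 4 - 2*324)*14 = -6*(18 + 4 - 648)*14 = -6*(-626)*14 = 3756*14 = 52584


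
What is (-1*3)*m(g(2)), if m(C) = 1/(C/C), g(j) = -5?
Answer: -3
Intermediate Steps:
m(C) = 1 (m(C) = 1/1 = 1)
(-1*3)*m(g(2)) = -1*3*1 = -3*1 = -3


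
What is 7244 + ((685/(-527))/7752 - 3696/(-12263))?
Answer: 362925603787717/50098082952 ≈ 7244.3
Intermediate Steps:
7244 + ((685/(-527))/7752 - 3696/(-12263)) = 7244 + ((685*(-1/527))*(1/7752) - 3696*(-1/12263)) = 7244 + (-685/527*1/7752 + 3696/12263) = 7244 + (-685/4085304 + 3696/12263) = 7244 + 15090883429/50098082952 = 362925603787717/50098082952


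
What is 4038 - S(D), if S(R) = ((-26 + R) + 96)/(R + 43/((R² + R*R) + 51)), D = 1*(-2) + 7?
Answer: 2205249/548 ≈ 4024.2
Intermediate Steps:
D = 5 (D = -2 + 7 = 5)
S(R) = (70 + R)/(R + 43/(51 + 2*R²)) (S(R) = (70 + R)/(R + 43/((R² + R²) + 51)) = (70 + R)/(R + 43/(2*R² + 51)) = (70 + R)/(R + 43/(51 + 2*R²)))
4038 - S(D) = 4038 - (3570 + 2*5³ + 51*5 + 140*5²)/(43 + 2*5³ + 51*5) = 4038 - (3570 + 2*125 + 255 + 140*25)/(43 + 2*125 + 255) = 4038 - (3570 + 250 + 255 + 3500)/(43 + 250 + 255) = 4038 - 7575/548 = 2205249/548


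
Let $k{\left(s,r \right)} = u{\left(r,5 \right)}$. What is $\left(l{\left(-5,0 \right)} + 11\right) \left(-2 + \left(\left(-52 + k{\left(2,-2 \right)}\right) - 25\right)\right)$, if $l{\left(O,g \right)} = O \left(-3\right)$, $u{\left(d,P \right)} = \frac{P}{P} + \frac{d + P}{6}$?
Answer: $-2015$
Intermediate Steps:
$u{\left(d,P \right)} = 1 + \frac{P}{6} + \frac{d}{6}$ ($u{\left(d,P \right)} = 1 + \left(P + d\right) \frac{1}{6} = 1 + \left(\frac{P}{6} + \frac{d}{6}\right) = 1 + \frac{P}{6} + \frac{d}{6}$)
$k{\left(s,r \right)} = \frac{11}{6} + \frac{r}{6}$ ($k{\left(s,r \right)} = 1 + \frac{1}{6} \cdot 5 + \frac{r}{6} = 1 + \frac{5}{6} + \frac{r}{6} = \frac{11}{6} + \frac{r}{6}$)
$l{\left(O,g \right)} = - 3 O$
$\left(l{\left(-5,0 \right)} + 11\right) \left(-2 + \left(\left(-52 + k{\left(2,-2 \right)}\right) - 25\right)\right) = \left(\left(-3\right) \left(-5\right) + 11\right) \left(-2 + \left(\left(-52 + \left(\frac{11}{6} + \frac{1}{6} \left(-2\right)\right)\right) - 25\right)\right) = \left(15 + 11\right) \left(-2 + \left(\left(-52 + \left(\frac{11}{6} - \frac{1}{3}\right)\right) - 25\right)\right) = 26 \left(-2 + \left(\left(-52 + \frac{3}{2}\right) - 25\right)\right) = 26 \left(-2 - \frac{151}{2}\right) = 26 \left(- \frac{155}{2}\right) = -2015$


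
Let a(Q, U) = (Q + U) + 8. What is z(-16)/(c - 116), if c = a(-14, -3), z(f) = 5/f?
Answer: 1/400 ≈ 0.0025000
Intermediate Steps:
a(Q, U) = 8 + Q + U
c = -9 (c = 8 - 14 - 3 = -9)
z(-16)/(c - 116) = (5/(-16))/(-9 - 116) = (5*(-1/16))/(-125) = -1/125*(-5/16) = 1/400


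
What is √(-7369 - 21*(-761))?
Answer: 2*√2153 ≈ 92.801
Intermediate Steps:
√(-7369 - 21*(-761)) = √(-7369 + 15981) = √8612 = 2*√2153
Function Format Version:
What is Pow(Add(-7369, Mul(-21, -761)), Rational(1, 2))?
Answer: Mul(2, Pow(2153, Rational(1, 2))) ≈ 92.801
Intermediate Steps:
Pow(Add(-7369, Mul(-21, -761)), Rational(1, 2)) = Pow(Add(-7369, 15981), Rational(1, 2)) = Pow(8612, Rational(1, 2)) = Mul(2, Pow(2153, Rational(1, 2)))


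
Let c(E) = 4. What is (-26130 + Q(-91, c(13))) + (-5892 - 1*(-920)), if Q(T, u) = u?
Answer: -31098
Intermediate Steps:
(-26130 + Q(-91, c(13))) + (-5892 - 1*(-920)) = (-26130 + 4) + (-5892 - 1*(-920)) = -26126 + (-5892 + 920) = -26126 - 4972 = -31098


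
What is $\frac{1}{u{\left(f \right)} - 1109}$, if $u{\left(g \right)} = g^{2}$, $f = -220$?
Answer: $\frac{1}{47291} \approx 2.1146 \cdot 10^{-5}$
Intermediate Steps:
$\frac{1}{u{\left(f \right)} - 1109} = \frac{1}{\left(-220\right)^{2} - 1109} = \frac{1}{48400 - 1109} = \frac{1}{47291}$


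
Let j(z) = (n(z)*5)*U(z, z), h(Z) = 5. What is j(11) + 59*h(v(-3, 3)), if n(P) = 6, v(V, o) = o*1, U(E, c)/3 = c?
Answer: 1285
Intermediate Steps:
U(E, c) = 3*c
v(V, o) = o
j(z) = 90*z (j(z) = (6*5)*(3*z) = 30*(3*z) = 90*z)
j(11) + 59*h(v(-3, 3)) = 90*11 + 59*5 = 990 + 295 = 1285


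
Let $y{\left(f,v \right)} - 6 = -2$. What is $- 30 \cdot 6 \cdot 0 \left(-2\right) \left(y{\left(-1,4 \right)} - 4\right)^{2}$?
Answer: $0$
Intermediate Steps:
$y{\left(f,v \right)} = 4$ ($y{\left(f,v \right)} = 6 - 2 = 4$)
$- 30 \cdot 6 \cdot 0 \left(-2\right) \left(y{\left(-1,4 \right)} - 4\right)^{2} = - 30 \cdot 6 \cdot 0 \left(-2\right) \left(4 - 4\right)^{2} = - 30 \cdot 0 \left(-2\right) 0^{2} = \left(-30\right) 0 \cdot 0 = 0 \cdot 0 = 0$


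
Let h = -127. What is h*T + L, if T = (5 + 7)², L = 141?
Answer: -18147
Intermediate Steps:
T = 144 (T = 12² = 144)
h*T + L = -127*144 + 141 = -18288 + 141 = -18147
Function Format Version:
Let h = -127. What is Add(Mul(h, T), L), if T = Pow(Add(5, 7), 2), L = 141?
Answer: -18147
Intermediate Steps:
T = 144 (T = Pow(12, 2) = 144)
Add(Mul(h, T), L) = Add(Mul(-127, 144), 141) = Add(-18288, 141) = -18147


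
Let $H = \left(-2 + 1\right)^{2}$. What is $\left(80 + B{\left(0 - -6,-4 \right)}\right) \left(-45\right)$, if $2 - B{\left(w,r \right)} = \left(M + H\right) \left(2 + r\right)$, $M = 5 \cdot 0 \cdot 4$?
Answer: $-3780$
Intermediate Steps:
$H = 1$ ($H = \left(-1\right)^{2} = 1$)
$M = 0$ ($M = 0 \cdot 4 = 0$)
$B{\left(w,r \right)} = - r$ ($B{\left(w,r \right)} = 2 - \left(0 + 1\right) \left(2 + r\right) = 2 - 1 \left(2 + r\right) = 2 - \left(2 + r\right) = - r$)
$\left(80 + B{\left(0 - -6,-4 \right)}\right) \left(-45\right) = \left(80 - -4\right) \left(-45\right) = \left(80 + 4\right) \left(-45\right) = 84 \left(-45\right) = -3780$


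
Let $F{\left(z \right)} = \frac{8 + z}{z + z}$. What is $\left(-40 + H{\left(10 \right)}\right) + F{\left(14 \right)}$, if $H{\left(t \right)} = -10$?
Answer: $- \frac{689}{14} \approx -49.214$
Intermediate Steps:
$F{\left(z \right)} = \frac{8 + z}{2 z}$
$\left(-40 + H{\left(10 \right)}\right) + F{\left(14 \right)} = \left(-40 - 10\right) + \frac{8 + 14}{2 \cdot 14} = -50 + \frac{1}{2} \cdot \frac{1}{14} \cdot 22 = -50 + \frac{11}{14} = - \frac{689}{14}$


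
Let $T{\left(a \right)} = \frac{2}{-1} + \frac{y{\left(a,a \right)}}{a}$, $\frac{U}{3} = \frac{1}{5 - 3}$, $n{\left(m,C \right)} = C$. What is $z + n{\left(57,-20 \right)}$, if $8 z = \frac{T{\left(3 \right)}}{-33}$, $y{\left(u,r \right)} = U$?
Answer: $- \frac{3519}{176} \approx -19.994$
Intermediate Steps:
$U = \frac{3}{2}$ ($U = \frac{3}{5 - 3} = \frac{3}{2} \approx 1.5$)
$y{\left(u,r \right)} = \frac{3}{2}$
$T{\left(a \right)} = -2 + \frac{3}{2 a}$ ($T{\left(a \right)} = \frac{2}{-1} + \frac{3}{2 a} = 2 \left(-1\right) + \frac{3}{2 a} = -2 + \frac{3}{2 a}$)
$z = \frac{1}{176}$ ($z = \frac{\left(-2 + \frac{3}{2 \cdot 3}\right) \frac{1}{-33}}{8} = \frac{\left(-2 + \frac{3}{2} \cdot \frac{1}{3}\right) \left(- \frac{1}{33}\right)}{8} = \frac{\left(-2 + \frac{1}{2}\right) \left(- \frac{1}{33}\right)}{8} = \frac{\left(- \frac{3}{2}\right) \left(- \frac{1}{33}\right)}{8} = \frac{1}{8} \cdot \frac{1}{22} = \frac{1}{176} \approx 0.0056818$)
$z + n{\left(57,-20 \right)} = \frac{1}{176} - 20 = - \frac{3519}{176}$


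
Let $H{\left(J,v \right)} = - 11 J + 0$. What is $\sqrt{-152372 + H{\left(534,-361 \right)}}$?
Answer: $i \sqrt{158246} \approx 397.8 i$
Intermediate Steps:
$H{\left(J,v \right)} = - 11 J$
$\sqrt{-152372 + H{\left(534,-361 \right)}} = \sqrt{-152372 - 5874} = \sqrt{-158246} = i \sqrt{158246}$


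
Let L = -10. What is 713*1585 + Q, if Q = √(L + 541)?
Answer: 1130105 + 3*√59 ≈ 1.1301e+6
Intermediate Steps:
Q = 3*√59 (Q = √(-10 + 541) = √531 = 3*√59 ≈ 23.043)
713*1585 + Q = 713*1585 + 3*√59 = 1130105 + 3*√59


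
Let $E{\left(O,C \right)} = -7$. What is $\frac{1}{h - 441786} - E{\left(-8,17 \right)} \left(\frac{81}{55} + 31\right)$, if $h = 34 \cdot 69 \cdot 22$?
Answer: $\frac{4877955293}{21459570} \approx 227.31$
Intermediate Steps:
$h = 51612$ ($h = 2346 \cdot 22 = 51612$)
$\frac{1}{h - 441786} - E{\left(-8,17 \right)} \left(\frac{81}{55} + 31\right) = \frac{1}{51612 - 441786} - - 7 \left(\frac{81}{55} + 31\right) = \frac{1}{-390174} - - 7 \left(81 \cdot \frac{1}{55} + 31\right) = - \frac{1}{390174} - - 7 \left(\frac{81}{55} + 31\right) = - \frac{1}{390174} - \left(-7\right) \frac{1786}{55} = - \frac{1}{390174} - - \frac{12502}{55} = - \frac{1}{390174} + \frac{12502}{55} = \frac{4877955293}{21459570}$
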